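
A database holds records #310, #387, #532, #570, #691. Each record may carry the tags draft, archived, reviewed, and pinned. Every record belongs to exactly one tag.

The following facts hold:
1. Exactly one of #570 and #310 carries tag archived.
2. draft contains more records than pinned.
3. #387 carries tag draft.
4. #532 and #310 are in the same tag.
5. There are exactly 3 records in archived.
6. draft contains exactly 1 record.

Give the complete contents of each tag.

draft = {#387}; archived = {#310, #532, #691}; reviewed = {#570}; pinned = {}

From (3): #387 ∈ draft.
(6): draft already has 1, so the rest are out.
Suppose #310 ∉ archived: no assignment then satisfies all the clues, so #310 ∈ archived.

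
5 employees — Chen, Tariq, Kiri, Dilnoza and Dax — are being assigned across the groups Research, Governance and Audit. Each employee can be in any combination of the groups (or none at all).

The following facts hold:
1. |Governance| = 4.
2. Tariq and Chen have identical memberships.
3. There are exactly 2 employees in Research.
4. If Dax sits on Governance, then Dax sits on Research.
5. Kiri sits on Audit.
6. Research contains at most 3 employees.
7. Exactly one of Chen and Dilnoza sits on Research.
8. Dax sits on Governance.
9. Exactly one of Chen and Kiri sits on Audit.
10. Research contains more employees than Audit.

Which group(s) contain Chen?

Chen: Governance

From (5): Kiri ∈ Audit.
From (8): Dax ∈ Governance.
(4): Dax ∈ Research.
(9) (exactly one): Chen ∉ Audit.
(2): Tariq matches Chen: Tariq ∉ Audit.
Suppose Chen ∈ Research: no assignment then satisfies all the clues, so Chen ∉ Research.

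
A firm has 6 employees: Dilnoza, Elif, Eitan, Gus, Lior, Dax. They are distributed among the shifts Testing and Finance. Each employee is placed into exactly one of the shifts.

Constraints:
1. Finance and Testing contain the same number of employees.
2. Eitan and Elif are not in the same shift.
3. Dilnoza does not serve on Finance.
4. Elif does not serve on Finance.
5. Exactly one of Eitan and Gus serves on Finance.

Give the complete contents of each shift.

From (3): Dilnoza ∉ Finance.
From (4): Elif ∉ Finance.
Only one shift left: Dilnoza ∈ Testing.
Only one shift left: Elif ∈ Testing.
(2): Eitan ∉ Testing.
Only one shift left: Eitan ∈ Finance.
(5) (exactly one): Gus ∉ Finance.
Only one shift left: Gus ∈ Testing.
Suppose Lior ∈ Testing: no assignment then satisfies all the clues, so Lior ∉ Testing.

Testing = {Dilnoza, Elif, Gus}; Finance = {Dax, Eitan, Lior}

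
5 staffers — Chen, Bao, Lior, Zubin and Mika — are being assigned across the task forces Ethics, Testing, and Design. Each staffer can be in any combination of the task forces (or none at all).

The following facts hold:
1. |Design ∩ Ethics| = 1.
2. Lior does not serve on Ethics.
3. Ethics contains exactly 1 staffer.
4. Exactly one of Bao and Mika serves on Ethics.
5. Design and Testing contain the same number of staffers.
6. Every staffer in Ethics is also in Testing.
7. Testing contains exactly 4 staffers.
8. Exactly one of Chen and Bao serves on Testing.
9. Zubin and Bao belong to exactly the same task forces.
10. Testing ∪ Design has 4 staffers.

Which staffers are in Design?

Design = {Bao, Lior, Mika, Zubin}

From (2): Lior ∉ Ethics.
Suppose Chen ∈ Design: no assignment then satisfies all the clues, so Chen ∉ Design.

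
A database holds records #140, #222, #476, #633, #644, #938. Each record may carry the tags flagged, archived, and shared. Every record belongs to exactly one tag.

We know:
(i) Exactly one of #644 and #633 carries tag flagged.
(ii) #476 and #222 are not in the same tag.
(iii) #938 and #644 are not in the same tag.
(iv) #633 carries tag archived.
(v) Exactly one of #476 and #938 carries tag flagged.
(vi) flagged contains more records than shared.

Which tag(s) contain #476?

#476: flagged

From (iv): #633 ∈ archived.
(i) (exactly one): #644 ∈ flagged.
(iii): #938 ∉ flagged.
(v) (exactly one): #476 ∈ flagged.
(ii): #222 ∉ flagged.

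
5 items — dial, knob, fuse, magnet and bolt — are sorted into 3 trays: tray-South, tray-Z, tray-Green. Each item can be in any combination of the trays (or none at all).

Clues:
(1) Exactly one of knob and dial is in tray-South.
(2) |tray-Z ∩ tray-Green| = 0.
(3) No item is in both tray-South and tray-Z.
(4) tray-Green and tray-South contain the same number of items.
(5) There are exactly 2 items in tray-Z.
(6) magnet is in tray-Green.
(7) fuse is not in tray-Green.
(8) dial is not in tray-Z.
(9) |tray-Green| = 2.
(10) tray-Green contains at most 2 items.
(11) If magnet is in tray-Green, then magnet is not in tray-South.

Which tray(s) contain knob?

knob: tray-Z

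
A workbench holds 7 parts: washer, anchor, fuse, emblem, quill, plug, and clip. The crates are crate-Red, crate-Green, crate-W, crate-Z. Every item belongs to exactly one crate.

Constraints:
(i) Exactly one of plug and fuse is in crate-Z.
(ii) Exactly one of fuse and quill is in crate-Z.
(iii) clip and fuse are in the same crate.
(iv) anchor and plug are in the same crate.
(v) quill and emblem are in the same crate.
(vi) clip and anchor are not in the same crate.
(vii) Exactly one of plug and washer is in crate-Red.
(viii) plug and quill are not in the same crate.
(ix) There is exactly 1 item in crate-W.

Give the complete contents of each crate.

crate-Red = {anchor, plug}; crate-Green = {emblem, quill}; crate-W = {washer}; crate-Z = {clip, fuse}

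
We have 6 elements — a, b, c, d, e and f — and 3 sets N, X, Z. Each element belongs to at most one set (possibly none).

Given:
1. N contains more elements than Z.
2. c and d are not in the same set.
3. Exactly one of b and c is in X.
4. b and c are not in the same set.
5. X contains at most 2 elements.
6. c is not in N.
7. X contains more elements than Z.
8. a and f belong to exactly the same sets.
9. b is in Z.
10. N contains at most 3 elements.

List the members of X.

X = {c, e}

From (6): c ∉ N.
From (9): b ∈ Z.
(3) (exactly one): c ∈ X.
(2): d ∉ X.
Suppose a ∈ X: no assignment then satisfies all the clues, so a ∉ X.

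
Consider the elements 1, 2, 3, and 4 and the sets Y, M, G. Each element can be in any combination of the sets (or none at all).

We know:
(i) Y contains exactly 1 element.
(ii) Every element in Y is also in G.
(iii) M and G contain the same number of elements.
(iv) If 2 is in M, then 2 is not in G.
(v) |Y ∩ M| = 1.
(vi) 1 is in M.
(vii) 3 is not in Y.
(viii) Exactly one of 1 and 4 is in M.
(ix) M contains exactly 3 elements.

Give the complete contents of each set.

Y = {1}; M = {1, 2, 3}; G = {1, 3, 4}

From (vi): 1 ∈ M.
From (vii): 3 ∉ Y.
(viii) (exactly one): 4 ∉ M.
(ix): only 3 candidates remain for M, so all are in.
(iv): 2 ∉ G.
(ii) contrapositive: 2 ∉ Y.
Suppose 1 ∉ Y: no assignment then satisfies all the clues, so 1 ∈ Y.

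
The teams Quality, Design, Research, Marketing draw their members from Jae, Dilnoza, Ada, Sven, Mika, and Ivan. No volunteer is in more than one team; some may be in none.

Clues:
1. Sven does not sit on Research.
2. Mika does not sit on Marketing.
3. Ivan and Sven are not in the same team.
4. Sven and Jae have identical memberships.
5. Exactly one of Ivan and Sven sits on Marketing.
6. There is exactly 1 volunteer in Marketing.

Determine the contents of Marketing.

Marketing = {Ivan}

From (1): Sven ∉ Research.
From (2): Mika ∉ Marketing.
(4): Jae matches Sven: Jae ∉ Research.
Suppose Jae ∈ Marketing: no assignment then satisfies all the clues, so Jae ∉ Marketing.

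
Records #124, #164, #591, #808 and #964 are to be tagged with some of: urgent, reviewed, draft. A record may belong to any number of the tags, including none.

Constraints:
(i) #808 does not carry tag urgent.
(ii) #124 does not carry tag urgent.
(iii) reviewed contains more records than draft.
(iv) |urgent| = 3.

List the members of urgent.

urgent = {#164, #591, #964}

From (i): #808 ∉ urgent.
From (ii): #124 ∉ urgent.
(iv): only 3 candidates remain for urgent, so all are in.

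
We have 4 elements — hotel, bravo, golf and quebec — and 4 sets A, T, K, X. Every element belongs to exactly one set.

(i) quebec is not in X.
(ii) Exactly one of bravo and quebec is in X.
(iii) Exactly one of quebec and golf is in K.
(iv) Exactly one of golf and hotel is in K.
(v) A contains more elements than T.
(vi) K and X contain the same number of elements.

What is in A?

A = {hotel, quebec}

From (i): quebec ∉ X.
(ii) (exactly one): bravo ∈ X.
Suppose hotel ∉ A: no assignment then satisfies all the clues, so hotel ∈ A.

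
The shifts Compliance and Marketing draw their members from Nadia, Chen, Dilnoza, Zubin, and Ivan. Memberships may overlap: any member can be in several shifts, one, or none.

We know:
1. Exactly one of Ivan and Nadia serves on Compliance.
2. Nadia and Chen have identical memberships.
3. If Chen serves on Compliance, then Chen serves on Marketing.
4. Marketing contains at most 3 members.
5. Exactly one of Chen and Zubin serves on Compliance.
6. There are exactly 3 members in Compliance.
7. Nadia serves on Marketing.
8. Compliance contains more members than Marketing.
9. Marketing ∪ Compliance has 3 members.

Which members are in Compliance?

Compliance = {Chen, Dilnoza, Nadia}

From (7): Nadia ∈ Marketing.
(2): Chen matches Nadia: Chen ∈ Marketing.
Suppose Nadia ∉ Compliance: no assignment then satisfies all the clues, so Nadia ∈ Compliance.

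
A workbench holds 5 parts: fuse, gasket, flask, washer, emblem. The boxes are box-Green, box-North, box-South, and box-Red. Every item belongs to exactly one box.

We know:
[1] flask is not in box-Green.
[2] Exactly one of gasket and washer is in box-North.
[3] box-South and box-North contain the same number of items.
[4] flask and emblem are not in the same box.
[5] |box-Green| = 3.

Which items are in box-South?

box-South = {flask}

From (1): flask ∉ box-Green.
Suppose fuse ∈ box-South: no assignment then satisfies all the clues, so fuse ∉ box-South.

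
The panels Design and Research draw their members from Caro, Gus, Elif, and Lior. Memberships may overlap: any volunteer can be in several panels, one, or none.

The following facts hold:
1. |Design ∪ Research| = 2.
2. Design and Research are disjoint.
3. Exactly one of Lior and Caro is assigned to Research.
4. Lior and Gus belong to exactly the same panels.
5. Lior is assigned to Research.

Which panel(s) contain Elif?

Elif: none

From (5): Lior ∈ Research.
(2) (disjoint): Lior ∉ Design.
(3) (exactly one): Caro ∉ Research.
(4): Gus matches Lior: Gus ∉ Design.
(4): Gus matches Lior: Gus ∈ Research.
Suppose Elif ∈ Design: no assignment then satisfies all the clues, so Elif ∉ Design.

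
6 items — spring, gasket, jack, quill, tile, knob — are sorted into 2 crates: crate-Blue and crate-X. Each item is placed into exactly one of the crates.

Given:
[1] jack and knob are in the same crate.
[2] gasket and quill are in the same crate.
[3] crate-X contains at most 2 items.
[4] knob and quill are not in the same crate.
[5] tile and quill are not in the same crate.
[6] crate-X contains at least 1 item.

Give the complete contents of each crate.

crate-Blue = {jack, knob, spring, tile}; crate-X = {gasket, quill}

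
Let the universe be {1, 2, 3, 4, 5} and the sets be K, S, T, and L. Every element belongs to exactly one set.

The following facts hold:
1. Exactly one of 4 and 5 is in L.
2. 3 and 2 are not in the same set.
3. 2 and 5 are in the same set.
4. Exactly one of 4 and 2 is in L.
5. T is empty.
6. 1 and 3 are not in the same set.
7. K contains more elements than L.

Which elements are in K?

K = {1, 2, 5}

(5): T already has 0, so the rest are out.
Suppose 1 ∉ K: no assignment then satisfies all the clues, so 1 ∈ K.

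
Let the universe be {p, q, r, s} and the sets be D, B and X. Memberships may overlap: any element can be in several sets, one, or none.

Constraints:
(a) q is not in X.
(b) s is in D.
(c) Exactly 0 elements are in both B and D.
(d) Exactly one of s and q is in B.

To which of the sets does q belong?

q: B

From (a): q ∉ X.
From (b): s ∈ D.
Suppose q ∈ D: no assignment then satisfies all the clues, so q ∉ D.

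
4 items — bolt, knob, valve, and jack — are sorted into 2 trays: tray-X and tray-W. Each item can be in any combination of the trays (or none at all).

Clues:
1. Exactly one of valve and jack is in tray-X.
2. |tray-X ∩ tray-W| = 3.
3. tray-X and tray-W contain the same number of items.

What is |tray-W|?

3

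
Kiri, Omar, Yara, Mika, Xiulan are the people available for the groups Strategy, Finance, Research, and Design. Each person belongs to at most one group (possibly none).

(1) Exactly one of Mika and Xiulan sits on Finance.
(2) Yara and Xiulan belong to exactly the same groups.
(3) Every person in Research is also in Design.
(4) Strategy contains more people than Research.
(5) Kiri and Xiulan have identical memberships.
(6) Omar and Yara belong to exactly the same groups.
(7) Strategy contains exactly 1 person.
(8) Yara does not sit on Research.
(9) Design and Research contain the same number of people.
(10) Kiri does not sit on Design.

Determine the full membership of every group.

Strategy = {Mika}; Finance = {Kiri, Omar, Xiulan, Yara}; Research = {}; Design = {}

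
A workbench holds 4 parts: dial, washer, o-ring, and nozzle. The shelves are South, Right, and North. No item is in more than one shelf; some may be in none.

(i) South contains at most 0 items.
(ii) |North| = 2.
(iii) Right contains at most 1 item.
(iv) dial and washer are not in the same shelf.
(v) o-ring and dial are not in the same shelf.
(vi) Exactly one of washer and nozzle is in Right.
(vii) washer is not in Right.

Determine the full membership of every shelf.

South = {}; Right = {nozzle}; North = {o-ring, washer}

From (vii): washer ∉ Right.
(i): South already has 0, so the rest are out.
(vi) (exactly one): nozzle ∈ Right.
(iii): Right already has 1, so the rest are out.
Suppose dial ∈ North: no assignment then satisfies all the clues, so dial ∉ North.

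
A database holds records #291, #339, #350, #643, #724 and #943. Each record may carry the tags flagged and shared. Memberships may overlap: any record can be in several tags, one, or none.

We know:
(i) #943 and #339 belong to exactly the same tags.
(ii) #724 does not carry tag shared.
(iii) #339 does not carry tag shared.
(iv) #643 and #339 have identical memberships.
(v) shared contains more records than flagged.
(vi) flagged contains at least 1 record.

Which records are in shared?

shared = {#291, #350}

From (ii): #724 ∉ shared.
From (iii): #339 ∉ shared.
(i): #943 matches #339: #943 ∉ shared.
(iv): #643 matches #339: #643 ∉ shared.
Suppose #291 ∉ shared: no assignment then satisfies all the clues, so #291 ∈ shared.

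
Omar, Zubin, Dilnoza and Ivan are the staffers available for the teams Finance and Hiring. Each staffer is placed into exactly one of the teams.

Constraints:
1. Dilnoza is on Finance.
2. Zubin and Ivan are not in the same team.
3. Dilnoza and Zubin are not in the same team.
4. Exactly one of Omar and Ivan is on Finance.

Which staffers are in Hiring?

From (1): Dilnoza ∈ Finance.
(3): Zubin ∉ Finance.
Only one team left: Zubin ∈ Hiring.
(2): Ivan ∉ Hiring.
Only one team left: Ivan ∈ Finance.
(4) (exactly one): Omar ∉ Finance.
Only one team left: Omar ∈ Hiring.

Hiring = {Omar, Zubin}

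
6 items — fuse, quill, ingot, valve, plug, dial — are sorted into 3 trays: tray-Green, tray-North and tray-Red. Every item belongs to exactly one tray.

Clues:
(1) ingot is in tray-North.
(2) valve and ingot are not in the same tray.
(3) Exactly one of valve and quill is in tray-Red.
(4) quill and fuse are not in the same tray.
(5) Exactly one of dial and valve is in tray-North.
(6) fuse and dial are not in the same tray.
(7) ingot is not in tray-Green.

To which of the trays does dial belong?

dial: tray-North

From (1): ingot ∈ tray-North.
(2): valve ∉ tray-North.
(5) (exactly one): dial ∈ tray-North.
(6): fuse ∉ tray-North.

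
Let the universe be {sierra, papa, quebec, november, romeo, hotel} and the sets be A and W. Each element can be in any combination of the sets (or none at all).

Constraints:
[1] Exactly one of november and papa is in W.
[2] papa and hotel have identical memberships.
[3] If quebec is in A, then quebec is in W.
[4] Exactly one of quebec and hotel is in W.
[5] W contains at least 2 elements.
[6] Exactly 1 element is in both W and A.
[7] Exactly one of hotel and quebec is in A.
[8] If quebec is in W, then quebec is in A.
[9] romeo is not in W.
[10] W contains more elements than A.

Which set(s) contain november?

november: W

From (9): romeo ∉ W.
Suppose november ∈ A: no assignment then satisfies all the clues, so november ∉ A.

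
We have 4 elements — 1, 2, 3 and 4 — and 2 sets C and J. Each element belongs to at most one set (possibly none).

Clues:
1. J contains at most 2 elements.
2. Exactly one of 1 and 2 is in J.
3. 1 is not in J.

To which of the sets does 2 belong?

From (3): 1 ∉ J.
(2) (exactly one): 2 ∈ J.

2: J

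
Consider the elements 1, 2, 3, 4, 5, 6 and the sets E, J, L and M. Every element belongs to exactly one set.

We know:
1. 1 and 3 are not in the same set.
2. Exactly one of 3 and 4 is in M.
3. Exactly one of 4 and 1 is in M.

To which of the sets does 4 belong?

4: M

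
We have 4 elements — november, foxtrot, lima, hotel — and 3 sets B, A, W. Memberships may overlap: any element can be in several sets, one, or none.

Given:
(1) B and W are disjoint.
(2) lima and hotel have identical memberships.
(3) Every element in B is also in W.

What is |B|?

0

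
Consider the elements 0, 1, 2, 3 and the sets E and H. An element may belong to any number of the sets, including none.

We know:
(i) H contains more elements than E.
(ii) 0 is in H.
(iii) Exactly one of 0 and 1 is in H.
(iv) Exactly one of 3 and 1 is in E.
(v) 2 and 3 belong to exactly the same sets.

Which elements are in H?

H = {0, 2, 3}

From (ii): 0 ∈ H.
(iii) (exactly one): 1 ∉ H.
Suppose 2 ∉ H: no assignment then satisfies all the clues, so 2 ∈ H.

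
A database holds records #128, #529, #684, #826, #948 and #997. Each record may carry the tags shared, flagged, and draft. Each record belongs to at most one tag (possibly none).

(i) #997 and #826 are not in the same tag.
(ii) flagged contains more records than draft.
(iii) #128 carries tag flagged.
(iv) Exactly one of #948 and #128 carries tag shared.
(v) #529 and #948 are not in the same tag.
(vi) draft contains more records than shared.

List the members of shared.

shared = {#948}

From (iii): #128 ∈ flagged.
(iv) (exactly one): #948 ∈ shared.
(v): #529 ∉ shared.
Suppose #684 ∈ shared: no assignment then satisfies all the clues, so #684 ∉ shared.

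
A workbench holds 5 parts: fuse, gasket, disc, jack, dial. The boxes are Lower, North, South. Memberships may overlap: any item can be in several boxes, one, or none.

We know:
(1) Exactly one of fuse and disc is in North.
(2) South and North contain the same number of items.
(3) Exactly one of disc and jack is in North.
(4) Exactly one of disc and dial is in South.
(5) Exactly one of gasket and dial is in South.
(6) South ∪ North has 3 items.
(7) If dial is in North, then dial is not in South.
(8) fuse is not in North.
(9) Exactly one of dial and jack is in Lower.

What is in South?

South = {disc, gasket}

From (8): fuse ∉ North.
(1) (exactly one): disc ∈ North.
(3) (exactly one): jack ∉ North.
Suppose fuse ∈ South: no assignment then satisfies all the clues, so fuse ∉ South.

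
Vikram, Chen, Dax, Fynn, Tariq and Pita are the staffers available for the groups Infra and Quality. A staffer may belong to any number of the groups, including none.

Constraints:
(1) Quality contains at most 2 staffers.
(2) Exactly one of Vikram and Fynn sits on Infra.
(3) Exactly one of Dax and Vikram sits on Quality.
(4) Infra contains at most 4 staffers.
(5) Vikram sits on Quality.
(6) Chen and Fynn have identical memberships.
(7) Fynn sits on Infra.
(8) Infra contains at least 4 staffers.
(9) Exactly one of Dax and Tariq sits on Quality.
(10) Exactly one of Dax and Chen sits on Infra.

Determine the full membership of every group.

Infra = {Chen, Fynn, Pita, Tariq}; Quality = {Tariq, Vikram}

From (5): Vikram ∈ Quality.
From (7): Fynn ∈ Infra.
(2) (exactly one): Vikram ∉ Infra.
(3) (exactly one): Dax ∉ Quality.
(6): Chen matches Fynn: Chen ∈ Infra.
(9) (exactly one): Tariq ∈ Quality.
(10) (exactly one): Dax ∉ Infra.
(1): Quality already has 2, so the rest are out.
(8): only 4 candidates remain for Infra, so all are in.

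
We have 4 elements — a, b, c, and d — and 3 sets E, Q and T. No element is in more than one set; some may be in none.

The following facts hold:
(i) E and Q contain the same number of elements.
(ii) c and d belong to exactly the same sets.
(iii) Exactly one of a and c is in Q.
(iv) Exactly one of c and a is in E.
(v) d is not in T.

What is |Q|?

2

From (v): d ∉ T.
(ii): c matches d: c ∉ T.
Suppose a ∈ T: no assignment then satisfies all the clues, so a ∉ T.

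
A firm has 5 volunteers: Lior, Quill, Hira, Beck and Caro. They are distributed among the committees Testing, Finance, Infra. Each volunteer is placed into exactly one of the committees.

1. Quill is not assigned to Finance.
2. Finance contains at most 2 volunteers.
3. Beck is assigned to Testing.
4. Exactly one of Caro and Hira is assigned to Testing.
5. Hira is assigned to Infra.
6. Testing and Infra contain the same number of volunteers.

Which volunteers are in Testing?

Testing = {Beck, Caro}

From (1): Quill ∉ Finance.
From (3): Beck ∈ Testing.
From (5): Hira ∈ Infra.
(4) (exactly one): Caro ∈ Testing.
Suppose Lior ∈ Testing: no assignment then satisfies all the clues, so Lior ∉ Testing.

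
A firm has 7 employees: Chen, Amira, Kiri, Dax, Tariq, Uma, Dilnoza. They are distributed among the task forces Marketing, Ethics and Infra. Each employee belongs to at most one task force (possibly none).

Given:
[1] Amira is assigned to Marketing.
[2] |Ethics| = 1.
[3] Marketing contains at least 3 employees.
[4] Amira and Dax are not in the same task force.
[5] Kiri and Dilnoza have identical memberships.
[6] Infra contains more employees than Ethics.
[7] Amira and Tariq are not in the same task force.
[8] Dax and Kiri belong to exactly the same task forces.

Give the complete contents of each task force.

Marketing = {Amira, Chen, Uma}; Ethics = {Tariq}; Infra = {Dax, Dilnoza, Kiri}

From (1): Amira ∈ Marketing.
(4): Dax ∉ Marketing.
(7): Tariq ∉ Marketing.
(8): Kiri matches Dax: Kiri ∉ Marketing.
(5): Dilnoza matches Kiri: Dilnoza ∉ Marketing.
(3): only 3 candidates remain for Marketing, so all are in.
Suppose Kiri ∈ Ethics: no assignment then satisfies all the clues, so Kiri ∉ Ethics.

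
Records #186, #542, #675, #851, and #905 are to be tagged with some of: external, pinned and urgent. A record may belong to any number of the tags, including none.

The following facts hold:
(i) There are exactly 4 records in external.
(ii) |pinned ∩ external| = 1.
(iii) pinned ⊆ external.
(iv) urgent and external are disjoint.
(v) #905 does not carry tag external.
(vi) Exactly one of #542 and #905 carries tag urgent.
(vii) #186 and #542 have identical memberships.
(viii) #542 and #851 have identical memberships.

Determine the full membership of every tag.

external = {#186, #542, #675, #851}; pinned = {#675}; urgent = {#905}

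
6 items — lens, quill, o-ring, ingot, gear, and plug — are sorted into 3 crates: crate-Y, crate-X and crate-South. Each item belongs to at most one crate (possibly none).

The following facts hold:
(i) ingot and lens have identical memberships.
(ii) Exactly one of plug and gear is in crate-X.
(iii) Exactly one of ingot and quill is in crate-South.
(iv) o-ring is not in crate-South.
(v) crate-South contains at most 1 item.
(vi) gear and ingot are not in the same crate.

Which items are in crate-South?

crate-South = {quill}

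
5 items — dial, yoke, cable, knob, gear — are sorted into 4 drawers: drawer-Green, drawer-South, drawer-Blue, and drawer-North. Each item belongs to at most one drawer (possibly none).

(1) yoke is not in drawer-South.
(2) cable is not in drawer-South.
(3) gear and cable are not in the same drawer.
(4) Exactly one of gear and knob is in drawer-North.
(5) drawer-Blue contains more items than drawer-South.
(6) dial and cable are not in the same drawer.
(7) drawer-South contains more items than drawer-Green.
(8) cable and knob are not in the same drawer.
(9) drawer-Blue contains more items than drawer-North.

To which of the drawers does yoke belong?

yoke: drawer-Blue

From (1): yoke ∉ drawer-South.
From (2): cable ∉ drawer-South.
Suppose yoke ∈ drawer-Green: no assignment then satisfies all the clues, so yoke ∉ drawer-Green.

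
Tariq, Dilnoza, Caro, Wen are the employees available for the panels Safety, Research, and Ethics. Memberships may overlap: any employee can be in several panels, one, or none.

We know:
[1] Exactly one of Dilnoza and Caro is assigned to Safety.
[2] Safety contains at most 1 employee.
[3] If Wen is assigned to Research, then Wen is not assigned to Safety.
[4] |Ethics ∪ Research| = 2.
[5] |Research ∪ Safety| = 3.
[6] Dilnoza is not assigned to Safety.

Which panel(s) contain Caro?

Caro: Safety

From (6): Dilnoza ∉ Safety.
(1) (exactly one): Caro ∈ Safety.
(2): Safety already has 1, so the rest are out.
Suppose Caro ∈ Research: no assignment then satisfies all the clues, so Caro ∉ Research.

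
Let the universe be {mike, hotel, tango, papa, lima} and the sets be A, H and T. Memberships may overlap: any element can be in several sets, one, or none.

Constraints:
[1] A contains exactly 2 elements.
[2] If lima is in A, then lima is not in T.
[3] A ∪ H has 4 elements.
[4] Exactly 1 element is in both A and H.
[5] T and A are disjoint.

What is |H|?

3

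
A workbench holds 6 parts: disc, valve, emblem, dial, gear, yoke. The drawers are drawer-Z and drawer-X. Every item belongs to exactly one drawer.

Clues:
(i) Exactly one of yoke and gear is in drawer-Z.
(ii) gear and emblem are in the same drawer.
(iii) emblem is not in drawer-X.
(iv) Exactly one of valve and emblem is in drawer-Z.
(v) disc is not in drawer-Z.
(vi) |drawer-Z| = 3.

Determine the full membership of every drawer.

From (iii): emblem ∉ drawer-X.
From (v): disc ∉ drawer-Z.
(ii): gear matches emblem: gear ∉ drawer-X.
Only one drawer left: disc ∈ drawer-X.
Only one drawer left: emblem ∈ drawer-Z.
Only one drawer left: gear ∈ drawer-Z.
(i) (exactly one): yoke ∉ drawer-Z.
(iv) (exactly one): valve ∉ drawer-Z.
(vi): only 3 candidates remain for drawer-Z, so all are in.
Only one drawer left: valve ∈ drawer-X.
Only one drawer left: yoke ∈ drawer-X.

drawer-Z = {dial, emblem, gear}; drawer-X = {disc, valve, yoke}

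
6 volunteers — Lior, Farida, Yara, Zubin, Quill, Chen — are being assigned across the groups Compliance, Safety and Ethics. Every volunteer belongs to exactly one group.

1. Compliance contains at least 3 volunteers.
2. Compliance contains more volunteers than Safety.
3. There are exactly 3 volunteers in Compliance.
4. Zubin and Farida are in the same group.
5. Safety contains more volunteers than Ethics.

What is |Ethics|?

1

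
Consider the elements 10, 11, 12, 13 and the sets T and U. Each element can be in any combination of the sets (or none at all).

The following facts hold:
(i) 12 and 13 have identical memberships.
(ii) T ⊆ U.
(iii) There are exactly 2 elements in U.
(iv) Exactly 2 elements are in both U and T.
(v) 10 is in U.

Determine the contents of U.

U = {10, 11}

From (v): 10 ∈ U.
Suppose 11 ∉ U: no assignment then satisfies all the clues, so 11 ∈ U.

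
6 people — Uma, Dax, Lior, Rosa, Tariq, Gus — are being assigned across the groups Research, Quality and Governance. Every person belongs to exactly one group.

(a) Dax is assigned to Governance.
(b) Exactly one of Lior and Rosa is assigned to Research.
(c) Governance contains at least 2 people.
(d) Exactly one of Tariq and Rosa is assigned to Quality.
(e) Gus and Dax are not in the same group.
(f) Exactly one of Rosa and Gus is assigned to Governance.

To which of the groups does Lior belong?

Lior: Research

From (a): Dax ∈ Governance.
(e): Gus ∉ Governance.
(f) (exactly one): Rosa ∈ Governance.
(b) (exactly one): Lior ∈ Research.
(d) (exactly one): Tariq ∈ Quality.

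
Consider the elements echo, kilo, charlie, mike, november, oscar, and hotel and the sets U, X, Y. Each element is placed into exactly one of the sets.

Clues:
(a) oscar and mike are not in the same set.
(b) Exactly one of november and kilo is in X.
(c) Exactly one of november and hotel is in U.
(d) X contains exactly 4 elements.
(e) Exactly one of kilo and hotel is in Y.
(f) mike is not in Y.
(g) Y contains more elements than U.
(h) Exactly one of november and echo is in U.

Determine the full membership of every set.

U = {november}; X = {charlie, echo, kilo, mike}; Y = {hotel, oscar}

From (f): mike ∉ Y.
Suppose echo ∈ U: no assignment then satisfies all the clues, so echo ∉ U.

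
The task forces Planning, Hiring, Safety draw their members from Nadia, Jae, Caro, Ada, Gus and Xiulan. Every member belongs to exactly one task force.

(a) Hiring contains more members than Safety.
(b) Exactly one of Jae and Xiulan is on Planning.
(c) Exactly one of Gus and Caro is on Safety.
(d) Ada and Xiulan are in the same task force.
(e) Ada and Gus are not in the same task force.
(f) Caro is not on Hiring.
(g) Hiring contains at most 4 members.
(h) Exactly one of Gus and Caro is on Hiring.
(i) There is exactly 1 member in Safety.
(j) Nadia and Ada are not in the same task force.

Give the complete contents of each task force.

Planning = {Ada, Xiulan}; Hiring = {Gus, Jae, Nadia}; Safety = {Caro}

From (f): Caro ∉ Hiring.
(h) (exactly one): Gus ∈ Hiring.
(c) (exactly one): Caro ∈ Safety.
(e): Ada ∉ Hiring.
(i): Safety already has 1, so the rest are out.
Only one task force left: Ada ∈ Planning.
(d): Xiulan matches Ada: Xiulan ∈ Planning.
(j): Nadia ∉ Planning.
Only one task force left: Nadia ∈ Hiring.
(b) (exactly one): Jae ∉ Planning.
Only one task force left: Jae ∈ Hiring.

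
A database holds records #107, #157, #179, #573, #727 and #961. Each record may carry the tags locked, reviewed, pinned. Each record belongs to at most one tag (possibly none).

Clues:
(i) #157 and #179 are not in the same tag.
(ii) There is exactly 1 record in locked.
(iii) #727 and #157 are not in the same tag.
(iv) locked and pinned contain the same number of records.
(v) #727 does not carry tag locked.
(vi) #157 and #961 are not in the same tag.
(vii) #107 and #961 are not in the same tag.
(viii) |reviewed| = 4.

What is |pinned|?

1

From (v): #727 ∉ locked.
Suppose #157 ∈ reviewed: no assignment then satisfies all the clues, so #157 ∉ reviewed.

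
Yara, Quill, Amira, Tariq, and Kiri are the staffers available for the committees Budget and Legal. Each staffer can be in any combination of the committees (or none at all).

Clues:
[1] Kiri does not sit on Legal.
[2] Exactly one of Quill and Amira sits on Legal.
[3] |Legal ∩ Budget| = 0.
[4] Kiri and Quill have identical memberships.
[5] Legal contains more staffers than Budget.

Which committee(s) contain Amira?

From (1): Kiri ∉ Legal.
(4): Quill matches Kiri: Quill ∉ Legal.
(2) (exactly one): Amira ∈ Legal.
Suppose Amira ∈ Budget: no assignment then satisfies all the clues, so Amira ∉ Budget.

Amira: Legal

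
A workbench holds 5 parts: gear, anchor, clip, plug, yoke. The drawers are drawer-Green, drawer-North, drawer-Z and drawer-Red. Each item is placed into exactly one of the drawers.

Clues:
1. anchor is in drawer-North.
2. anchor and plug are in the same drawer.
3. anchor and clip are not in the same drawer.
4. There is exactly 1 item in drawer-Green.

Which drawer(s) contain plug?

plug: drawer-North

From (1): anchor ∈ drawer-North.
(2): plug matches anchor: plug ∉ drawer-Green.
(2): plug matches anchor: plug ∈ drawer-North.
(3): clip ∉ drawer-North.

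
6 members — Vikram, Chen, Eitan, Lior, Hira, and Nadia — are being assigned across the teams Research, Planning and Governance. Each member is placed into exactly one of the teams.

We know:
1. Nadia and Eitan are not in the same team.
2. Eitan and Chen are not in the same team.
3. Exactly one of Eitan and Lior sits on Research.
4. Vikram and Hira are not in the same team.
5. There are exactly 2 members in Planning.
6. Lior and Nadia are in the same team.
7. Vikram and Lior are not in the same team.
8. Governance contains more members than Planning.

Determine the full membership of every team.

Research = {Eitan}; Planning = {Chen, Vikram}; Governance = {Hira, Lior, Nadia}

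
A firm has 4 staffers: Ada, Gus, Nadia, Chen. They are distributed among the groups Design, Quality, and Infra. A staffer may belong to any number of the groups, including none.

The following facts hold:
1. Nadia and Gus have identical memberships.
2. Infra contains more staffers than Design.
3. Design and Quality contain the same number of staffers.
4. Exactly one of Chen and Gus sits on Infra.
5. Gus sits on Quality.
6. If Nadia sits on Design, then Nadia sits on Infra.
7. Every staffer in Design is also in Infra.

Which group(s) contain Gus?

Gus: Design, Infra, Quality

From (5): Gus ∈ Quality.
(1): Nadia matches Gus: Nadia ∈ Quality.
Suppose Gus ∉ Design: no assignment then satisfies all the clues, so Gus ∈ Design.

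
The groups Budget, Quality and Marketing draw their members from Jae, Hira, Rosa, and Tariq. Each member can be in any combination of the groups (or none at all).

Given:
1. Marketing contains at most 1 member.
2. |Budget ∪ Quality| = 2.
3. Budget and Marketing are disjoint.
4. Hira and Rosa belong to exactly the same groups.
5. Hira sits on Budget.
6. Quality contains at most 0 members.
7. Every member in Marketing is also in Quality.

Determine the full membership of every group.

Budget = {Hira, Rosa}; Quality = {}; Marketing = {}

From (5): Hira ∈ Budget.
(3) (disjoint): Hira ∉ Marketing.
(4): Rosa matches Hira: Rosa ∈ Budget.
(4): Rosa matches Hira: Rosa ∉ Marketing.
(6): Quality already has 0, so the rest are out.
(7) contrapositive: Jae ∉ Marketing.
(7) contrapositive: Tariq ∉ Marketing.
Suppose Jae ∈ Budget: no assignment then satisfies all the clues, so Jae ∉ Budget.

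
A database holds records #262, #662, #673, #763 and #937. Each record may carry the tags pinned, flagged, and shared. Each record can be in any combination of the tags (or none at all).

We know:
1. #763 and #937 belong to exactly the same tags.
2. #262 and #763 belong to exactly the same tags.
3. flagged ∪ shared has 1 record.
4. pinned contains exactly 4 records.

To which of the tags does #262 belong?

#262: pinned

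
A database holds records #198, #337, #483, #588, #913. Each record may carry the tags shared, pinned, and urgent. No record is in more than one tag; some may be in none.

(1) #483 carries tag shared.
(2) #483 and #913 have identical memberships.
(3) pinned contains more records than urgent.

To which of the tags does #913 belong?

From (1): #483 ∈ shared.
(2): #913 matches #483: #913 ∈ shared.

#913: shared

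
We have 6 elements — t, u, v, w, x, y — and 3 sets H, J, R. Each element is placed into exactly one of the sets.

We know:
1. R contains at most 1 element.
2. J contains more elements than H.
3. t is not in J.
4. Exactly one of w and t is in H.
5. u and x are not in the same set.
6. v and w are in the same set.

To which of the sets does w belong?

w: J

From (3): t ∉ J.
Suppose w ∈ H: no assignment then satisfies all the clues, so w ∉ H.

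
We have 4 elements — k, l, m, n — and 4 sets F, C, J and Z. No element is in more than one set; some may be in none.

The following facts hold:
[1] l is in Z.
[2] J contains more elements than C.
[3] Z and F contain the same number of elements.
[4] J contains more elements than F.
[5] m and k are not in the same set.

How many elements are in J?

2

From (1): l ∈ Z.
Suppose k ∈ C: no assignment then satisfies all the clues, so k ∉ C.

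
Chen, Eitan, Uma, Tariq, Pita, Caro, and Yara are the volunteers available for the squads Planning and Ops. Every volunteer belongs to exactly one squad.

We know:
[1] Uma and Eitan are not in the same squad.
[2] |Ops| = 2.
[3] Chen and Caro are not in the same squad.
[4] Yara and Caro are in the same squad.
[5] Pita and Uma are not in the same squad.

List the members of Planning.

Planning = {Caro, Eitan, Pita, Tariq, Yara}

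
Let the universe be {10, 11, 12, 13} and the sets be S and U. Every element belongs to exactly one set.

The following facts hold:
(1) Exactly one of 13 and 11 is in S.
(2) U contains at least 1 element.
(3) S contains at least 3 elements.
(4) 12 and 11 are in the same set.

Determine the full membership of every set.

S = {10, 11, 12}; U = {13}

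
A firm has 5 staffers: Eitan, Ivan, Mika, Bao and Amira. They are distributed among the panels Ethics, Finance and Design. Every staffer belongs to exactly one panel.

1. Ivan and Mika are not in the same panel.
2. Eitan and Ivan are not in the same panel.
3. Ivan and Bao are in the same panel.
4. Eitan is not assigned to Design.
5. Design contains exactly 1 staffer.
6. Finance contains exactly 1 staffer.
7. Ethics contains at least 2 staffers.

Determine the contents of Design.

Design = {Mika}

From (4): Eitan ∉ Design.
Suppose Ivan ∈ Design: no assignment then satisfies all the clues, so Ivan ∉ Design.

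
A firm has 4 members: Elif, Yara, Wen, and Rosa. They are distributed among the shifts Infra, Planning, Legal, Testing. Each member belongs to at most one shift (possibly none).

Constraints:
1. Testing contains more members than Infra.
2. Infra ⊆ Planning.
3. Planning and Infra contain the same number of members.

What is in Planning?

Planning = {}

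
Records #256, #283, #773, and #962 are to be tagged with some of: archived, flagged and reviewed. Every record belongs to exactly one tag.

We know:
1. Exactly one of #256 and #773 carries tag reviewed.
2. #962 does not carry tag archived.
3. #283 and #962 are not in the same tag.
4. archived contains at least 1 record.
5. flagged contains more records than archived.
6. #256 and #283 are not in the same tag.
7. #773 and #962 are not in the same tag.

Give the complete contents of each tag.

archived = {#283}; flagged = {#256, #962}; reviewed = {#773}

From (2): #962 ∉ archived.
Suppose #256 ∈ archived: no assignment then satisfies all the clues, so #256 ∉ archived.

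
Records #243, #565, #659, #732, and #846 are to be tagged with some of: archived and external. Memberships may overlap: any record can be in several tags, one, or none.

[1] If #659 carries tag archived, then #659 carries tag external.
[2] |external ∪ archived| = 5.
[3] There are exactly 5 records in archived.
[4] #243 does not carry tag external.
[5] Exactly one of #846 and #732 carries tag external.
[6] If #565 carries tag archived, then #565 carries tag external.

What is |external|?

3

From (4): #243 ∉ external.
(3): only 5 candidates remain for archived, so all are in.
(6): #565 ∈ external.
(1): #659 ∈ external.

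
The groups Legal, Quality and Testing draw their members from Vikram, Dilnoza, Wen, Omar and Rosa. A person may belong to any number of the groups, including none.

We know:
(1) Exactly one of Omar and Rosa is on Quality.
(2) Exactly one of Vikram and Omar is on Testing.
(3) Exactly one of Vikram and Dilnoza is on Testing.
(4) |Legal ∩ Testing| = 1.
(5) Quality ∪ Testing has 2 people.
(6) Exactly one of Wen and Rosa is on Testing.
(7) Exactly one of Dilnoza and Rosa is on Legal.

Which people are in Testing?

Testing = {Rosa, Vikram}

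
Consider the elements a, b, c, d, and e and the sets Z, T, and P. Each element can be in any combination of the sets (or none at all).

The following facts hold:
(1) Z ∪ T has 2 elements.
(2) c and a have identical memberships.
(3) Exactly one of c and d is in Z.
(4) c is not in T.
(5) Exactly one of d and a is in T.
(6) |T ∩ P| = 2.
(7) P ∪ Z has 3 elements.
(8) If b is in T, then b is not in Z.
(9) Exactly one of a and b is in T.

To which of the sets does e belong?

e: P

From (4): c ∉ T.
(2): a matches c: a ∉ T.
(5) (exactly one): d ∈ T.
(9) (exactly one): b ∈ T.
(8): b ∉ Z.
Suppose e ∈ Z: no assignment then satisfies all the clues, so e ∉ Z.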